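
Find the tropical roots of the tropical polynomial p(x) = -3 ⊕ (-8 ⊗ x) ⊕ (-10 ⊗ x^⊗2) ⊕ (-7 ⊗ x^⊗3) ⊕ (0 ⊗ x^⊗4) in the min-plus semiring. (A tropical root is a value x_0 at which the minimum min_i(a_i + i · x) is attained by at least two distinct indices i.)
Roots: {-7, -3, 2, 5}

Each tropical root is a break point of the lower envelope of the lines y = a_i + i · x (there are 5 lines, with slopes 0, 1, ..., 4). Only the lines that attain the minimum somewhere contribute to roots; other lines are dominated. Here the surviving (envelope) indices are i = 4, i = 3, i = 2, i = 1, i = 0.
Intersections between consecutive envelope lines give the roots: for adjacent envelope indices i < j the intersection is x = (a_i − a_j) / (j − i). Reading off the sorted break points: {-7, -3, 2, 5}.
Verification: at each break x_0, at least two indices attain the minimum of min_i(a_i + i · x_0).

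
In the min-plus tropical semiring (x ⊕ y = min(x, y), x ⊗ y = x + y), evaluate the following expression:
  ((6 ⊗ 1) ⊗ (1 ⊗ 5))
((6 ⊗ 1) ⊗ (1 ⊗ 5)) = 13

Expand innermost to outermost. Recall ⊕ takes the minimum of its arguments and ⊗ takes their sum. Working out the expression ((6 ⊗ 1) ⊗ (1 ⊗ 5)) gives 13.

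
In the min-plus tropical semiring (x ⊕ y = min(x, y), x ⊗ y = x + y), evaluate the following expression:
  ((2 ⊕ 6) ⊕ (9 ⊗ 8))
((2 ⊕ 6) ⊕ (9 ⊗ 8)) = 2

Expand innermost to outermost. Recall ⊕ takes the minimum of its arguments and ⊗ takes their sum. Working out the expression ((2 ⊕ 6) ⊕ (9 ⊗ 8)) gives 2.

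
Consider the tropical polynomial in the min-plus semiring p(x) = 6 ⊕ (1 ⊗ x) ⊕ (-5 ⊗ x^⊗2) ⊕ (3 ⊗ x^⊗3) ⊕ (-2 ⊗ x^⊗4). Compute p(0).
p(0) = -5

A tropical monomial a ⊗ x^⊗i evaluates to a + i · x. Evaluating each term at x = 0:
  Term 0 contributes 6 + 0 · 0 = 6
  Term 1 contributes 1 + 1 · 0 = 1
  Term 2 contributes -5 + 2 · 0 = -5
  Term 3 contributes 3 + 3 · 0 = 3
  Term 4 contributes -2 + 4 · 0 = -2
p(0) = ⊕ of these = min[6, 1, -5, 3, -2] = -5.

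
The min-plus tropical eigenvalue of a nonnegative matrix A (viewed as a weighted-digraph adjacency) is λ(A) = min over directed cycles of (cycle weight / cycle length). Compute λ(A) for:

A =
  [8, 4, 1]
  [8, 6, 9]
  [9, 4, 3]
λ(A) = 3

Enumerate directed cycles and compute their means (weight / length). Sample:
  cycle 0 → 0: weight = 8, length = 1, mean = 8/1 ≈ 8.000
  cycle 1 → 1: weight = 6, length = 1, mean = 6/1 ≈ 6.000
  cycle 2 → 2: weight = 3, length = 1, mean = 3/1 ≈ 3.000
  cycle 0 → 1 → 0: weight = 12, length = 2, mean = 12/2 ≈ 6.000
  cycle 0 → 2 → 0: weight = 10, length = 2, mean = 10/2 ≈ 5.000
  cycle 1 → 0 → 1: weight = 12, length = 2, mean = 12/2 ≈ 6.000
Minimum mean = 3.000, attained e.g. along the cycle 2 → 2 with weight 3 and length 1. So λ(A) = 3/1 = 3.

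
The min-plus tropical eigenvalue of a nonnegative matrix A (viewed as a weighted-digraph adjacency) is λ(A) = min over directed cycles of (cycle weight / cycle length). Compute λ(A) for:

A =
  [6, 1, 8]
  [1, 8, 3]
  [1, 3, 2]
λ(A) = 1

Enumerate directed cycles and compute their means (weight / length). Sample:
  cycle 0 → 0: weight = 6, length = 1, mean = 6/1 ≈ 6.000
  cycle 1 → 1: weight = 8, length = 1, mean = 8/1 ≈ 8.000
  cycle 2 → 2: weight = 2, length = 1, mean = 2/1 ≈ 2.000
  cycle 0 → 1 → 0: weight = 2, length = 2, mean = 2/2 ≈ 1.000
  cycle 0 → 2 → 0: weight = 9, length = 2, mean = 9/2 ≈ 4.500
  cycle 1 → 0 → 1: weight = 2, length = 2, mean = 2/2 ≈ 1.000
Minimum mean = 1.000, attained e.g. along the cycle 0 → 1 → 0 with weight 2 and length 2. So λ(A) = 2/2 = 1.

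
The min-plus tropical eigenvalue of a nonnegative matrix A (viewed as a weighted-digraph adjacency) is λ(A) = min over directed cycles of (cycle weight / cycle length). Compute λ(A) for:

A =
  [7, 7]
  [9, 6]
λ(A) = 6

Enumerate directed cycles and compute their means (weight / length). Sample:
  cycle 0 → 0: weight = 7, length = 1, mean = 7/1 ≈ 7.000
  cycle 1 → 1: weight = 6, length = 1, mean = 6/1 ≈ 6.000
  cycle 0 → 1 → 0: weight = 16, length = 2, mean = 16/2 ≈ 8.000
  cycle 1 → 0 → 1: weight = 16, length = 2, mean = 16/2 ≈ 8.000
Minimum mean = 6.000, attained e.g. along the cycle 1 → 1 with weight 6 and length 1. So λ(A) = 6/1 = 6.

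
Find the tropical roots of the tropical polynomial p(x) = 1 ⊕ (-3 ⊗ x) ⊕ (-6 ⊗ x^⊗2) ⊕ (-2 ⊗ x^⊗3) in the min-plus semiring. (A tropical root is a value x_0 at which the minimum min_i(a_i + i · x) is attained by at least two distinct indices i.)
Roots: {-4, 3, 4}

Each tropical root is a break point of the lower envelope of the lines y = a_i + i · x (there are 4 lines, with slopes 0, 1, ..., 3). Only the lines that attain the minimum somewhere contribute to roots; other lines are dominated. Here the surviving (envelope) indices are i = 3, i = 2, i = 1, i = 0.
Intersections between consecutive envelope lines give the roots: for adjacent envelope indices i < j the intersection is x = (a_i − a_j) / (j − i). Reading off the sorted break points: {-4, 3, 4}.
Verification: at each break x_0, at least two indices attain the minimum of min_i(a_i + i · x_0).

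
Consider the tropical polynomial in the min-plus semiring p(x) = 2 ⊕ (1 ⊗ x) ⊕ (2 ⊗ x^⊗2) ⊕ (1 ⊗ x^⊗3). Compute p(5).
p(5) = 2

A tropical monomial a ⊗ x^⊗i evaluates to a + i · x. Evaluating each term at x = 5:
  Term 0 contributes 2 + 0 · 5 = 2
  Term 1 contributes 1 + 1 · 5 = 6
  Term 2 contributes 2 + 2 · 5 = 12
  Term 3 contributes 1 + 3 · 5 = 16
p(5) = ⊕ of these = min[2, 6, 12, 16] = 2.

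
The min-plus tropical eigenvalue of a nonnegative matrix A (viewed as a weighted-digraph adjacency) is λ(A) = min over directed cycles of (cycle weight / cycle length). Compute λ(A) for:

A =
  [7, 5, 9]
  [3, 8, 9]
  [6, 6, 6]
λ(A) = 4

Enumerate directed cycles and compute their means (weight / length). Sample:
  cycle 0 → 0: weight = 7, length = 1, mean = 7/1 ≈ 7.000
  cycle 1 → 1: weight = 8, length = 1, mean = 8/1 ≈ 8.000
  cycle 2 → 2: weight = 6, length = 1, mean = 6/1 ≈ 6.000
  cycle 0 → 1 → 0: weight = 8, length = 2, mean = 8/2 ≈ 4.000
  cycle 0 → 2 → 0: weight = 15, length = 2, mean = 15/2 ≈ 7.500
  cycle 1 → 0 → 1: weight = 8, length = 2, mean = 8/2 ≈ 4.000
Minimum mean = 4.000, attained e.g. along the cycle 0 → 1 → 0 with weight 8 and length 2. So λ(A) = 8/2 = 4.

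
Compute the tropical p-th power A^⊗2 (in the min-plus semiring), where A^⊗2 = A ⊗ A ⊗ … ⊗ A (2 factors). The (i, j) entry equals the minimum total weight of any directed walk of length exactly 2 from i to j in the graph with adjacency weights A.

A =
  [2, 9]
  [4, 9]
A^⊗2 =
  [4, 11]
  [6, 13]

Each entry (A^⊗2)_ij equals the minimum over all length-2 walks i = v_0 → v_1 → … → v_2 = j of Σ_t A[v_t][v_{t+1}]. For example, for (i, j) = (0, 1) we minimise over 2 possible intermediate vertex sequences; the minimum is 11, attained along the walk 0 → 0 → 1.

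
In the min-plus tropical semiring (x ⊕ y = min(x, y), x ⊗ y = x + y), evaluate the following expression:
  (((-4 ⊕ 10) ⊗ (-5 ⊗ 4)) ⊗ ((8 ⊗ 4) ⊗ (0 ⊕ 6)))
(((-4 ⊕ 10) ⊗ (-5 ⊗ 4)) ⊗ ((8 ⊗ 4) ⊗ (0 ⊕ 6))) = 7

Expand innermost to outermost. Recall ⊕ takes the minimum of its arguments and ⊗ takes their sum. Working out the expression (((-4 ⊕ 10) ⊗ (-5 ⊗ 4)) ⊗ ((8 ⊗ 4) ⊗ (0 ⊕ 6))) gives 7.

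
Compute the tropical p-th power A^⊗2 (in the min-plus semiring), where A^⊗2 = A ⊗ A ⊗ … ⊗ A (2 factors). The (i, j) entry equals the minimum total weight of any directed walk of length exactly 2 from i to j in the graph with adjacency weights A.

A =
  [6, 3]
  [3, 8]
A^⊗2 =
  [6, 9]
  [9, 6]

Each entry (A^⊗2)_ij equals the minimum over all length-2 walks i = v_0 → v_1 → … → v_2 = j of Σ_t A[v_t][v_{t+1}]. For example, for (i, j) = (0, 1) we minimise over 2 possible intermediate vertex sequences; the minimum is 9, attained along the walk 0 → 0 → 1.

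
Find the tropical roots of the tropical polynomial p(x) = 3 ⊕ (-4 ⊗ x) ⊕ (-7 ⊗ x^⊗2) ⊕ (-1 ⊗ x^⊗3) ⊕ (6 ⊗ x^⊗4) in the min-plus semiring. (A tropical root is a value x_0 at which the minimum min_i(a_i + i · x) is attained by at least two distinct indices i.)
Roots: {-7, -6, 3, 7}

Each tropical root is a break point of the lower envelope of the lines y = a_i + i · x (there are 5 lines, with slopes 0, 1, ..., 4). Only the lines that attain the minimum somewhere contribute to roots; other lines are dominated. Here the surviving (envelope) indices are i = 4, i = 3, i = 2, i = 1, i = 0.
Intersections between consecutive envelope lines give the roots: for adjacent envelope indices i < j the intersection is x = (a_i − a_j) / (j − i). Reading off the sorted break points: {-7, -6, 3, 7}.
Verification: at each break x_0, at least two indices attain the minimum of min_i(a_i + i · x_0).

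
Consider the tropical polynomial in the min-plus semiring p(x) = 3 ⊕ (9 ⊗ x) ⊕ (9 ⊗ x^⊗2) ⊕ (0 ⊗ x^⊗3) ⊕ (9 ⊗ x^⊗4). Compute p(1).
p(1) = 3

A tropical monomial a ⊗ x^⊗i evaluates to a + i · x. Evaluating each term at x = 1:
  Term 0 contributes 3 + 0 · 1 = 3
  Term 1 contributes 9 + 1 · 1 = 10
  Term 2 contributes 9 + 2 · 1 = 11
  Term 3 contributes 0 + 3 · 1 = 3
  Term 4 contributes 9 + 4 · 1 = 13
p(1) = ⊕ of these = min[3, 10, 11, 3, 13] = 3.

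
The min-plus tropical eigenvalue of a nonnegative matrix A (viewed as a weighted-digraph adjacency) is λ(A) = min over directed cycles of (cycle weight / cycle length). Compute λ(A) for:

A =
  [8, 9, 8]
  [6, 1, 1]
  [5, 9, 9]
λ(A) = 1

Enumerate directed cycles and compute their means (weight / length). Sample:
  cycle 0 → 0: weight = 8, length = 1, mean = 8/1 ≈ 8.000
  cycle 1 → 1: weight = 1, length = 1, mean = 1/1 ≈ 1.000
  cycle 2 → 2: weight = 9, length = 1, mean = 9/1 ≈ 9.000
  cycle 0 → 1 → 0: weight = 15, length = 2, mean = 15/2 ≈ 7.500
  cycle 0 → 2 → 0: weight = 13, length = 2, mean = 13/2 ≈ 6.500
  cycle 1 → 0 → 1: weight = 15, length = 2, mean = 15/2 ≈ 7.500
Minimum mean = 1.000, attained e.g. along the cycle 1 → 1 with weight 1 and length 1. So λ(A) = 1/1 = 1.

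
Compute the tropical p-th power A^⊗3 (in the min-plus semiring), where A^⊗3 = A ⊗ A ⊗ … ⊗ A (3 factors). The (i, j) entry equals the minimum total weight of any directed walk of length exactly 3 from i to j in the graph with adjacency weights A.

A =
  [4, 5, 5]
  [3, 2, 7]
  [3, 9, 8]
A^⊗3 =
  [10, 9, 13]
  [7, 6, 10]
  [11, 10, 12]

Each entry (A^⊗3)_ij equals the minimum over all length-3 walks i = v_0 → v_1 → … → v_3 = j of Σ_t A[v_t][v_{t+1}]. For example, for (i, j) = (0, 2) we minimise over 9 possible intermediate vertex sequences; the minimum is 13, attained along the walk 0 → 0 → 0 → 2.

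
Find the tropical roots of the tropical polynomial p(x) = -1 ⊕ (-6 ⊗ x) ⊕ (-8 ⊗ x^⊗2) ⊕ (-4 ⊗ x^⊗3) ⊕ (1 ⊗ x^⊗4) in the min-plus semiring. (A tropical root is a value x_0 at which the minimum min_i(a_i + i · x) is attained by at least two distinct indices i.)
Roots: {-5, -4, 2, 5}

Each tropical root is a break point of the lower envelope of the lines y = a_i + i · x (there are 5 lines, with slopes 0, 1, ..., 4). Only the lines that attain the minimum somewhere contribute to roots; other lines are dominated. Here the surviving (envelope) indices are i = 4, i = 3, i = 2, i = 1, i = 0.
Intersections between consecutive envelope lines give the roots: for adjacent envelope indices i < j the intersection is x = (a_i − a_j) / (j − i). Reading off the sorted break points: {-5, -4, 2, 5}.
Verification: at each break x_0, at least two indices attain the minimum of min_i(a_i + i · x_0).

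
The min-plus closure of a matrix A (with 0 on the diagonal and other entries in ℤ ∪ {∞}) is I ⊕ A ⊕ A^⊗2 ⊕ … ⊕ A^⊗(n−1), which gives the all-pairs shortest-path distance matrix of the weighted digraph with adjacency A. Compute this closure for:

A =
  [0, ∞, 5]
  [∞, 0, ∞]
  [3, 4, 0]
Closure =
  [0, 9, 5]
  [∞, 0, ∞]
  [3, 4, 0]

This is the Floyd-Warshall all-pairs shortest-path computation. For each intermediate vertex k = 0, 1, …, 2, update dist[i][j] ← min(dist[i][j], dist[i][k] + dist[k][j]). The final matrix gives, for each (i, j), the minimum total weight of any directed path from i to j (possibly empty when i = j).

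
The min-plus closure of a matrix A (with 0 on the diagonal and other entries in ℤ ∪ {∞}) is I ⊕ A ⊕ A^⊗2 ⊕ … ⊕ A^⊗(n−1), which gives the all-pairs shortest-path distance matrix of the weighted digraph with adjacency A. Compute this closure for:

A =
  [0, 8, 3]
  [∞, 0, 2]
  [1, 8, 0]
Closure =
  [0, 8, 3]
  [3, 0, 2]
  [1, 8, 0]

This is the Floyd-Warshall all-pairs shortest-path computation. For each intermediate vertex k = 0, 1, …, 2, update dist[i][j] ← min(dist[i][j], dist[i][k] + dist[k][j]). The final matrix gives, for each (i, j), the minimum total weight of any directed path from i to j (possibly empty when i = j).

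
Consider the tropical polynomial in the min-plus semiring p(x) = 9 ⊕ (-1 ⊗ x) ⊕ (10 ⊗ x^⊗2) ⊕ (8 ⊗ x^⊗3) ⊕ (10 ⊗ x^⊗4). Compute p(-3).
p(-3) = -4

A tropical monomial a ⊗ x^⊗i evaluates to a + i · x. Evaluating each term at x = -3:
  Term 0 contributes 9 + 0 · -3 = 9
  Term 1 contributes -1 + 1 · -3 = -4
  Term 2 contributes 10 + 2 · -3 = 4
  Term 3 contributes 8 + 3 · -3 = -1
  Term 4 contributes 10 + 4 · -3 = -2
p(-3) = ⊕ of these = min[9, -4, 4, -1, -2] = -4.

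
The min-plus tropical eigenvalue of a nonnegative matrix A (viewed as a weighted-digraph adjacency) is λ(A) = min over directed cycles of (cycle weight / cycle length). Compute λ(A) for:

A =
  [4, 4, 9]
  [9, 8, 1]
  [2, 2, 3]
λ(A) = 3/2

Enumerate directed cycles and compute their means (weight / length). Sample:
  cycle 0 → 0: weight = 4, length = 1, mean = 4/1 ≈ 4.000
  cycle 1 → 1: weight = 8, length = 1, mean = 8/1 ≈ 8.000
  cycle 2 → 2: weight = 3, length = 1, mean = 3/1 ≈ 3.000
  cycle 0 → 1 → 0: weight = 13, length = 2, mean = 13/2 ≈ 6.500
  cycle 0 → 2 → 0: weight = 11, length = 2, mean = 11/2 ≈ 5.500
  cycle 1 → 0 → 1: weight = 13, length = 2, mean = 13/2 ≈ 6.500
Minimum mean = 1.500, attained e.g. along the cycle 1 → 2 → 1 with weight 3 and length 2. So λ(A) = 3/2 = 3/2.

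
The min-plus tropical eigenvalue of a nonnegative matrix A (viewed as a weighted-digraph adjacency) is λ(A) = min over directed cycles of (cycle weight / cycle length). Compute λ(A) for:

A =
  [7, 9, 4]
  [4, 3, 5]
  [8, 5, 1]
λ(A) = 1

Enumerate directed cycles and compute their means (weight / length). Sample:
  cycle 0 → 0: weight = 7, length = 1, mean = 7/1 ≈ 7.000
  cycle 1 → 1: weight = 3, length = 1, mean = 3/1 ≈ 3.000
  cycle 2 → 2: weight = 1, length = 1, mean = 1/1 ≈ 1.000
  cycle 0 → 1 → 0: weight = 13, length = 2, mean = 13/2 ≈ 6.500
  cycle 0 → 2 → 0: weight = 12, length = 2, mean = 12/2 ≈ 6.000
  cycle 1 → 0 → 1: weight = 13, length = 2, mean = 13/2 ≈ 6.500
Minimum mean = 1.000, attained e.g. along the cycle 2 → 2 with weight 1 and length 1. So λ(A) = 1/1 = 1.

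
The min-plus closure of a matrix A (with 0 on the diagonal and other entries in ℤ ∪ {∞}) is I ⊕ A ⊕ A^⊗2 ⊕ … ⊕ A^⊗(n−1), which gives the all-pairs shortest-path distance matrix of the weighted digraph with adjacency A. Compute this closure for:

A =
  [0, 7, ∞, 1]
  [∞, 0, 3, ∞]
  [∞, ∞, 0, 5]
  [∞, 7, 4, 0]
Closure =
  [0, 7, 5, 1]
  [∞, 0, 3, 8]
  [∞, 12, 0, 5]
  [∞, 7, 4, 0]

This is the Floyd-Warshall all-pairs shortest-path computation. For each intermediate vertex k = 0, 1, …, 3, update dist[i][j] ← min(dist[i][j], dist[i][k] + dist[k][j]). The final matrix gives, for each (i, j), the minimum total weight of any directed path from i to j (possibly empty when i = j).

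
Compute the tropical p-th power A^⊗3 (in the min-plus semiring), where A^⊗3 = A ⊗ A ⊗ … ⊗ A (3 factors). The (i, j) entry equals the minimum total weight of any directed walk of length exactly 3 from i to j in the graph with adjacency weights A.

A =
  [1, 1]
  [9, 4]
A^⊗3 =
  [3, 3]
  [11, 11]

Each entry (A^⊗3)_ij equals the minimum over all length-3 walks i = v_0 → v_1 → … → v_3 = j of Σ_t A[v_t][v_{t+1}]. For example, for (i, j) = (0, 1) we minimise over 4 possible intermediate vertex sequences; the minimum is 3, attained along the walk 0 → 0 → 0 → 1.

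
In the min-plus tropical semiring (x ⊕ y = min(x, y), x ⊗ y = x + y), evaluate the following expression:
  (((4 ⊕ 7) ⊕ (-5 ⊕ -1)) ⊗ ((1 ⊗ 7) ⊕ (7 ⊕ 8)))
(((4 ⊕ 7) ⊕ (-5 ⊕ -1)) ⊗ ((1 ⊗ 7) ⊕ (7 ⊕ 8))) = 2

Expand innermost to outermost. Recall ⊕ takes the minimum of its arguments and ⊗ takes their sum. Working out the expression (((4 ⊕ 7) ⊕ (-5 ⊕ -1)) ⊗ ((1 ⊗ 7) ⊕ (7 ⊕ 8))) gives 2.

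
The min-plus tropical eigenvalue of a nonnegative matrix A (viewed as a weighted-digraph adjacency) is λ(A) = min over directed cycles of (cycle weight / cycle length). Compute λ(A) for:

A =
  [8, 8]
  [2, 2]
λ(A) = 2

Enumerate directed cycles and compute their means (weight / length). Sample:
  cycle 0 → 0: weight = 8, length = 1, mean = 8/1 ≈ 8.000
  cycle 1 → 1: weight = 2, length = 1, mean = 2/1 ≈ 2.000
  cycle 0 → 1 → 0: weight = 10, length = 2, mean = 10/2 ≈ 5.000
  cycle 1 → 0 → 1: weight = 10, length = 2, mean = 10/2 ≈ 5.000
Minimum mean = 2.000, attained e.g. along the cycle 1 → 1 with weight 2 and length 1. So λ(A) = 2/1 = 2.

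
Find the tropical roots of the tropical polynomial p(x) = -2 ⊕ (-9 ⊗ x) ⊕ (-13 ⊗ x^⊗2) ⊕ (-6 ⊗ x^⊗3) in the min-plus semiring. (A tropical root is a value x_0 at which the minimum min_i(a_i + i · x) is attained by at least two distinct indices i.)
Roots: {-7, 4, 7}

Each tropical root is a break point of the lower envelope of the lines y = a_i + i · x (there are 4 lines, with slopes 0, 1, ..., 3). Only the lines that attain the minimum somewhere contribute to roots; other lines are dominated. Here the surviving (envelope) indices are i = 3, i = 2, i = 1, i = 0.
Intersections between consecutive envelope lines give the roots: for adjacent envelope indices i < j the intersection is x = (a_i − a_j) / (j − i). Reading off the sorted break points: {-7, 4, 7}.
Verification: at each break x_0, at least two indices attain the minimum of min_i(a_i + i · x_0).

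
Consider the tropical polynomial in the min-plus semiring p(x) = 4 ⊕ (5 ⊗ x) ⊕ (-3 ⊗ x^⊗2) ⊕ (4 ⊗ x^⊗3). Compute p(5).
p(5) = 4

A tropical monomial a ⊗ x^⊗i evaluates to a + i · x. Evaluating each term at x = 5:
  Term 0 contributes 4 + 0 · 5 = 4
  Term 1 contributes 5 + 1 · 5 = 10
  Term 2 contributes -3 + 2 · 5 = 7
  Term 3 contributes 4 + 3 · 5 = 19
p(5) = ⊕ of these = min[4, 10, 7, 19] = 4.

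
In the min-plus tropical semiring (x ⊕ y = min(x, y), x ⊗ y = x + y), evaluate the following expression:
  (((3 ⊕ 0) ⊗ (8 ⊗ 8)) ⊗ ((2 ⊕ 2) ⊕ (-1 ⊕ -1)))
(((3 ⊕ 0) ⊗ (8 ⊗ 8)) ⊗ ((2 ⊕ 2) ⊕ (-1 ⊕ -1))) = 15

Expand innermost to outermost. Recall ⊕ takes the minimum of its arguments and ⊗ takes their sum. Working out the expression (((3 ⊕ 0) ⊗ (8 ⊗ 8)) ⊗ ((2 ⊕ 2) ⊕ (-1 ⊕ -1))) gives 15.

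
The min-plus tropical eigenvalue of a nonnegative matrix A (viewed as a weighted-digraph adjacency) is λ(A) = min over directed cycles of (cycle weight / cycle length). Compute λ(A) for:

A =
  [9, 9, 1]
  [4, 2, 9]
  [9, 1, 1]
λ(A) = 1

Enumerate directed cycles and compute their means (weight / length). Sample:
  cycle 0 → 0: weight = 9, length = 1, mean = 9/1 ≈ 9.000
  cycle 1 → 1: weight = 2, length = 1, mean = 2/1 ≈ 2.000
  cycle 2 → 2: weight = 1, length = 1, mean = 1/1 ≈ 1.000
  cycle 0 → 1 → 0: weight = 13, length = 2, mean = 13/2 ≈ 6.500
  cycle 0 → 2 → 0: weight = 10, length = 2, mean = 10/2 ≈ 5.000
  cycle 1 → 0 → 1: weight = 13, length = 2, mean = 13/2 ≈ 6.500
Minimum mean = 1.000, attained e.g. along the cycle 2 → 2 with weight 1 and length 1. So λ(A) = 1/1 = 1.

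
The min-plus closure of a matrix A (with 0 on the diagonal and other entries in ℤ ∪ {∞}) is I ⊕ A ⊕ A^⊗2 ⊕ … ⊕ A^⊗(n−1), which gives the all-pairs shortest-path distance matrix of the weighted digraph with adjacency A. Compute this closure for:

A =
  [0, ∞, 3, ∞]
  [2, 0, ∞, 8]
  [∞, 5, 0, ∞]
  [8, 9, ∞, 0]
Closure =
  [0, 8, 3, 16]
  [2, 0, 5, 8]
  [7, 5, 0, 13]
  [8, 9, 11, 0]

This is the Floyd-Warshall all-pairs shortest-path computation. For each intermediate vertex k = 0, 1, …, 3, update dist[i][j] ← min(dist[i][j], dist[i][k] + dist[k][j]). The final matrix gives, for each (i, j), the minimum total weight of any directed path from i to j (possibly empty when i = j).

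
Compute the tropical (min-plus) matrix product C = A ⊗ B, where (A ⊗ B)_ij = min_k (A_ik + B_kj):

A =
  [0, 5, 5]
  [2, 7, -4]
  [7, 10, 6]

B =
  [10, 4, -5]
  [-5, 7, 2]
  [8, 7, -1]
A ⊗ B =
  [0, 4, -5]
  [2, 3, -5]
  [5, 11, 2]

Apply the min-plus product entry-by-entry:
  C[0][0] = min over k of (A[0][0] + B[0][0] = 0 + 10 = 10, A[0][1] + B[1][0] = 5 + -5 = 0, A[0][2] + B[2][0] = 5 + 8 = 13) = 0 (attained at k = 1)
  C[0][1] = min over k of (A[0][0] + B[0][1] = 0 + 4 = 4, A[0][1] + B[1][1] = 5 + 7 = 12, A[0][2] + B[2][1] = 5 + 7 = 12) = 4 (attained at k = 0)
  C[0][2] = min over k of (A[0][0] + B[0][2] = 0 + -5 = -5, A[0][1] + B[1][2] = 5 + 2 = 7, A[0][2] + B[2][2] = 5 + -1 = 4) = -5 (attained at k = 0)
  C[1][0] = min over k of (A[1][0] + B[0][0] = 2 + 10 = 12, A[1][1] + B[1][0] = 7 + -5 = 2, A[1][2] + B[2][0] = -4 + 8 = 4) = 2 (attained at k = 1)
  C[1][1] = min over k of (A[1][0] + B[0][1] = 2 + 4 = 6, A[1][1] + B[1][1] = 7 + 7 = 14, A[1][2] + B[2][1] = -4 + 7 = 3) = 3 (attained at k = 2)
  C[1][2] = min over k of (A[1][0] + B[0][2] = 2 + -5 = -3, A[1][1] + B[1][2] = 7 + 2 = 9, A[1][2] + B[2][2] = -4 + -1 = -5) = -5 (attained at k = 2)
  C[2][0] = min over k of (A[2][0] + B[0][0] = 7 + 10 = 17, A[2][1] + B[1][0] = 10 + -5 = 5, A[2][2] + B[2][0] = 6 + 8 = 14) = 5 (attained at k = 1)
  C[2][1] = min over k of (A[2][0] + B[0][1] = 7 + 4 = 11, A[2][1] + B[1][1] = 10 + 7 = 17, A[2][2] + B[2][1] = 6 + 7 = 13) = 11 (attained at k = 0)
  C[2][2] = min over k of (A[2][0] + B[0][2] = 7 + -5 = 2, A[2][1] + B[1][2] = 10 + 2 = 12, A[2][2] + B[2][2] = 6 + -1 = 5) = 2 (attained at k = 0)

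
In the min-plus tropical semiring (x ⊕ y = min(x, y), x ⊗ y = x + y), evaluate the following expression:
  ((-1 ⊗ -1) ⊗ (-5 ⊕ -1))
((-1 ⊗ -1) ⊗ (-5 ⊕ -1)) = -7

Expand innermost to outermost. Recall ⊕ takes the minimum of its arguments and ⊗ takes their sum. Working out the expression ((-1 ⊗ -1) ⊗ (-5 ⊕ -1)) gives -7.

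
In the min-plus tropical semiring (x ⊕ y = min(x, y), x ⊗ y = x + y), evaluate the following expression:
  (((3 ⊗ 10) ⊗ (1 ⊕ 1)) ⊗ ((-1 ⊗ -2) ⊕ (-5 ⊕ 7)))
(((3 ⊗ 10) ⊗ (1 ⊕ 1)) ⊗ ((-1 ⊗ -2) ⊕ (-5 ⊕ 7))) = 9

Expand innermost to outermost. Recall ⊕ takes the minimum of its arguments and ⊗ takes their sum. Working out the expression (((3 ⊗ 10) ⊗ (1 ⊕ 1)) ⊗ ((-1 ⊗ -2) ⊕ (-5 ⊕ 7))) gives 9.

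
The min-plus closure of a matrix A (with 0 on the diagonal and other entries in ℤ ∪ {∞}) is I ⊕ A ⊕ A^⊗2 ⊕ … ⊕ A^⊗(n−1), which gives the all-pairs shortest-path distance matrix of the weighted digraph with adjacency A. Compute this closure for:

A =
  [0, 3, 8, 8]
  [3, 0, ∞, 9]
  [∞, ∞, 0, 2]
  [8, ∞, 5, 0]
Closure =
  [0, 3, 8, 8]
  [3, 0, 11, 9]
  [10, 13, 0, 2]
  [8, 11, 5, 0]

This is the Floyd-Warshall all-pairs shortest-path computation. For each intermediate vertex k = 0, 1, …, 3, update dist[i][j] ← min(dist[i][j], dist[i][k] + dist[k][j]). The final matrix gives, for each (i, j), the minimum total weight of any directed path from i to j (possibly empty when i = j).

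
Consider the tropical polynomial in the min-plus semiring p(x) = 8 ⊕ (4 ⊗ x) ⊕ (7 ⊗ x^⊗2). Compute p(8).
p(8) = 8

A tropical monomial a ⊗ x^⊗i evaluates to a + i · x. Evaluating each term at x = 8:
  Term 0 contributes 8 + 0 · 8 = 8
  Term 1 contributes 4 + 1 · 8 = 12
  Term 2 contributes 7 + 2 · 8 = 23
p(8) = ⊕ of these = min[8, 12, 23] = 8.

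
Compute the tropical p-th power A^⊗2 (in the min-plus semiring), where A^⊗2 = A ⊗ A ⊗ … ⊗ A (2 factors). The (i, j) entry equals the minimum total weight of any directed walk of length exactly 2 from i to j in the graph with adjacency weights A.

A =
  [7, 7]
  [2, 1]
A^⊗2 =
  [9, 8]
  [3, 2]

Each entry (A^⊗2)_ij equals the minimum over all length-2 walks i = v_0 → v_1 → … → v_2 = j of Σ_t A[v_t][v_{t+1}]. For example, for (i, j) = (0, 1) we minimise over 2 possible intermediate vertex sequences; the minimum is 8, attained along the walk 0 → 1 → 1.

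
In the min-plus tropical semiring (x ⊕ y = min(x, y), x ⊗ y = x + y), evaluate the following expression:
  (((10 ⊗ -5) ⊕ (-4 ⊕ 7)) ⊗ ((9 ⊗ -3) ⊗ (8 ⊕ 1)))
(((10 ⊗ -5) ⊕ (-4 ⊕ 7)) ⊗ ((9 ⊗ -3) ⊗ (8 ⊕ 1))) = 3

Expand innermost to outermost. Recall ⊕ takes the minimum of its arguments and ⊗ takes their sum. Working out the expression (((10 ⊗ -5) ⊕ (-4 ⊕ 7)) ⊗ ((9 ⊗ -3) ⊗ (8 ⊕ 1))) gives 3.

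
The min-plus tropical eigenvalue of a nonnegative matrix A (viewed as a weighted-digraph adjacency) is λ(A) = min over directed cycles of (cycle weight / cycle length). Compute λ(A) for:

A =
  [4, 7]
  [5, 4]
λ(A) = 4

Enumerate directed cycles and compute their means (weight / length). Sample:
  cycle 0 → 0: weight = 4, length = 1, mean = 4/1 ≈ 4.000
  cycle 1 → 1: weight = 4, length = 1, mean = 4/1 ≈ 4.000
  cycle 0 → 1 → 0: weight = 12, length = 2, mean = 12/2 ≈ 6.000
  cycle 1 → 0 → 1: weight = 12, length = 2, mean = 12/2 ≈ 6.000
Minimum mean = 4.000, attained e.g. along the cycle 0 → 0 with weight 4 and length 1. So λ(A) = 4/1 = 4.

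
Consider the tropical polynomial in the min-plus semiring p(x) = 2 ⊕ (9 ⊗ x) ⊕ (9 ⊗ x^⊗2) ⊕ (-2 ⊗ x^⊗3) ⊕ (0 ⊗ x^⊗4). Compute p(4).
p(4) = 2

A tropical monomial a ⊗ x^⊗i evaluates to a + i · x. Evaluating each term at x = 4:
  Term 0 contributes 2 + 0 · 4 = 2
  Term 1 contributes 9 + 1 · 4 = 13
  Term 2 contributes 9 + 2 · 4 = 17
  Term 3 contributes -2 + 3 · 4 = 10
  Term 4 contributes 0 + 4 · 4 = 16
p(4) = ⊕ of these = min[2, 13, 17, 10, 16] = 2.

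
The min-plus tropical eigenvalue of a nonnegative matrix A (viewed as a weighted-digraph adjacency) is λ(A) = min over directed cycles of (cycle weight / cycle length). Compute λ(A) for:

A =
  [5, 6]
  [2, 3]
λ(A) = 3

Enumerate directed cycles and compute their means (weight / length). Sample:
  cycle 0 → 0: weight = 5, length = 1, mean = 5/1 ≈ 5.000
  cycle 1 → 1: weight = 3, length = 1, mean = 3/1 ≈ 3.000
  cycle 0 → 1 → 0: weight = 8, length = 2, mean = 8/2 ≈ 4.000
  cycle 1 → 0 → 1: weight = 8, length = 2, mean = 8/2 ≈ 4.000
Minimum mean = 3.000, attained e.g. along the cycle 1 → 1 with weight 3 and length 1. So λ(A) = 3/1 = 3.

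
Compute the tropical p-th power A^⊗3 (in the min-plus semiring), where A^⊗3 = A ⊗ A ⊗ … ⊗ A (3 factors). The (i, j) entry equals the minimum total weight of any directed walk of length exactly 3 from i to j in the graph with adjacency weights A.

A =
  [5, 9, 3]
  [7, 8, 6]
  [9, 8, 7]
A^⊗3 =
  [15, 16, 13]
  [17, 18, 15]
  [19, 20, 17]

Each entry (A^⊗3)_ij equals the minimum over all length-3 walks i = v_0 → v_1 → … → v_3 = j of Σ_t A[v_t][v_{t+1}]. For example, for (i, j) = (0, 2) we minimise over 9 possible intermediate vertex sequences; the minimum is 13, attained along the walk 0 → 0 → 0 → 2.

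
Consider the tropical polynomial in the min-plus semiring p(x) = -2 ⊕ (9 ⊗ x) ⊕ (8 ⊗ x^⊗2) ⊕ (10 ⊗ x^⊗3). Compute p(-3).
p(-3) = -2

A tropical monomial a ⊗ x^⊗i evaluates to a + i · x. Evaluating each term at x = -3:
  Term 0 contributes -2 + 0 · -3 = -2
  Term 1 contributes 9 + 1 · -3 = 6
  Term 2 contributes 8 + 2 · -3 = 2
  Term 3 contributes 10 + 3 · -3 = 1
p(-3) = ⊕ of these = min[-2, 6, 2, 1] = -2.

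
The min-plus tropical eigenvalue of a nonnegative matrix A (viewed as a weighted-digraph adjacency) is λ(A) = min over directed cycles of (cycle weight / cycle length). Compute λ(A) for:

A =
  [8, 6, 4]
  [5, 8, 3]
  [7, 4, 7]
λ(A) = 7/2

Enumerate directed cycles and compute their means (weight / length). Sample:
  cycle 0 → 0: weight = 8, length = 1, mean = 8/1 ≈ 8.000
  cycle 1 → 1: weight = 8, length = 1, mean = 8/1 ≈ 8.000
  cycle 2 → 2: weight = 7, length = 1, mean = 7/1 ≈ 7.000
  cycle 0 → 1 → 0: weight = 11, length = 2, mean = 11/2 ≈ 5.500
  cycle 0 → 2 → 0: weight = 11, length = 2, mean = 11/2 ≈ 5.500
  cycle 1 → 0 → 1: weight = 11, length = 2, mean = 11/2 ≈ 5.500
Minimum mean = 3.500, attained e.g. along the cycle 1 → 2 → 1 with weight 7 and length 2. So λ(A) = 7/2 = 7/2.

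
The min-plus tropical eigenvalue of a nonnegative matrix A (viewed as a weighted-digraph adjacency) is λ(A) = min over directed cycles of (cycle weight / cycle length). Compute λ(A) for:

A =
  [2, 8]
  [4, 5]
λ(A) = 2

Enumerate directed cycles and compute their means (weight / length). Sample:
  cycle 0 → 0: weight = 2, length = 1, mean = 2/1 ≈ 2.000
  cycle 1 → 1: weight = 5, length = 1, mean = 5/1 ≈ 5.000
  cycle 0 → 1 → 0: weight = 12, length = 2, mean = 12/2 ≈ 6.000
  cycle 1 → 0 → 1: weight = 12, length = 2, mean = 12/2 ≈ 6.000
Minimum mean = 2.000, attained e.g. along the cycle 0 → 0 with weight 2 and length 1. So λ(A) = 2/1 = 2.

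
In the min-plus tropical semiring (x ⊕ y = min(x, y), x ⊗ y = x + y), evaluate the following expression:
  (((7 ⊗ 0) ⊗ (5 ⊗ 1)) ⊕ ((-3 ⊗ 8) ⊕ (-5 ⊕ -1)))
(((7 ⊗ 0) ⊗ (5 ⊗ 1)) ⊕ ((-3 ⊗ 8) ⊕ (-5 ⊕ -1))) = -5

Expand innermost to outermost. Recall ⊕ takes the minimum of its arguments and ⊗ takes their sum. Working out the expression (((7 ⊗ 0) ⊗ (5 ⊗ 1)) ⊕ ((-3 ⊗ 8) ⊕ (-5 ⊕ -1))) gives -5.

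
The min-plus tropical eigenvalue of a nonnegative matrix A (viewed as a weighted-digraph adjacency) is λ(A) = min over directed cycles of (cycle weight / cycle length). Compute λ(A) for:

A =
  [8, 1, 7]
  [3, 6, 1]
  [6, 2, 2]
λ(A) = 3/2

Enumerate directed cycles and compute their means (weight / length). Sample:
  cycle 0 → 0: weight = 8, length = 1, mean = 8/1 ≈ 8.000
  cycle 1 → 1: weight = 6, length = 1, mean = 6/1 ≈ 6.000
  cycle 2 → 2: weight = 2, length = 1, mean = 2/1 ≈ 2.000
  cycle 0 → 1 → 0: weight = 4, length = 2, mean = 4/2 ≈ 2.000
  cycle 0 → 2 → 0: weight = 13, length = 2, mean = 13/2 ≈ 6.500
  cycle 1 → 0 → 1: weight = 4, length = 2, mean = 4/2 ≈ 2.000
Minimum mean = 1.500, attained e.g. along the cycle 1 → 2 → 1 with weight 3 and length 2. So λ(A) = 3/2 = 3/2.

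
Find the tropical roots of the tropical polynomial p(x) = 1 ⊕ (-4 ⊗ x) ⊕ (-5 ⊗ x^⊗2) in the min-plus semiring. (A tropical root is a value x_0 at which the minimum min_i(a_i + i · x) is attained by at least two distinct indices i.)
Roots: {1, 5}

Each tropical root is a break point of the lower envelope of the lines y = a_i + i · x (there are 3 lines, with slopes 0, 1, ..., 2). Only the lines that attain the minimum somewhere contribute to roots; other lines are dominated. Here the surviving (envelope) indices are i = 2, i = 1, i = 0.
Intersections between consecutive envelope lines give the roots: for adjacent envelope indices i < j the intersection is x = (a_i − a_j) / (j − i). Reading off the sorted break points: {1, 5}.
Verification: at each break x_0, at least two indices attain the minimum of min_i(a_i + i · x_0).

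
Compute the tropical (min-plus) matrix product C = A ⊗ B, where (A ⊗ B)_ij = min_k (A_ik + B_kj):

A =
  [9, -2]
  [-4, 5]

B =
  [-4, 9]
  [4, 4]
A ⊗ B =
  [2, 2]
  [-8, 5]

Apply the min-plus product entry-by-entry:
  C[0][0] = min over k of (A[0][0] + B[0][0] = 9 + -4 = 5, A[0][1] + B[1][0] = -2 + 4 = 2) = 2 (attained at k = 1)
  C[0][1] = min over k of (A[0][0] + B[0][1] = 9 + 9 = 18, A[0][1] + B[1][1] = -2 + 4 = 2) = 2 (attained at k = 1)
  C[1][0] = min over k of (A[1][0] + B[0][0] = -4 + -4 = -8, A[1][1] + B[1][0] = 5 + 4 = 9) = -8 (attained at k = 0)
  C[1][1] = min over k of (A[1][0] + B[0][1] = -4 + 9 = 5, A[1][1] + B[1][1] = 5 + 4 = 9) = 5 (attained at k = 0)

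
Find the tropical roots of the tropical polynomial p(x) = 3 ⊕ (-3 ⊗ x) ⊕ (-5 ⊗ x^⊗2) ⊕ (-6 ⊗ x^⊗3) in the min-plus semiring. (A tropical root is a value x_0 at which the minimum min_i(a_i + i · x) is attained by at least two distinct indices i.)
Roots: {1, 2, 6}

Each tropical root is a break point of the lower envelope of the lines y = a_i + i · x (there are 4 lines, with slopes 0, 1, ..., 3). Only the lines that attain the minimum somewhere contribute to roots; other lines are dominated. Here the surviving (envelope) indices are i = 3, i = 2, i = 1, i = 0.
Intersections between consecutive envelope lines give the roots: for adjacent envelope indices i < j the intersection is x = (a_i − a_j) / (j − i). Reading off the sorted break points: {1, 2, 6}.
Verification: at each break x_0, at least two indices attain the minimum of min_i(a_i + i · x_0).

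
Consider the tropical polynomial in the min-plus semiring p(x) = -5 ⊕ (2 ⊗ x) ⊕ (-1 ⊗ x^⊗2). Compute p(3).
p(3) = -5

A tropical monomial a ⊗ x^⊗i evaluates to a + i · x. Evaluating each term at x = 3:
  Term 0 contributes -5 + 0 · 3 = -5
  Term 1 contributes 2 + 1 · 3 = 5
  Term 2 contributes -1 + 2 · 3 = 5
p(3) = ⊕ of these = min[-5, 5, 5] = -5.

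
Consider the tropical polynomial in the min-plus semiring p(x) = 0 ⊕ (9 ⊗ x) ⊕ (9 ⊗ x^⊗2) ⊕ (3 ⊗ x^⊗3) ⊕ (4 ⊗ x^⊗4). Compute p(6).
p(6) = 0

A tropical monomial a ⊗ x^⊗i evaluates to a + i · x. Evaluating each term at x = 6:
  Term 0 contributes 0 + 0 · 6 = 0
  Term 1 contributes 9 + 1 · 6 = 15
  Term 2 contributes 9 + 2 · 6 = 21
  Term 3 contributes 3 + 3 · 6 = 21
  Term 4 contributes 4 + 4 · 6 = 28
p(6) = ⊕ of these = min[0, 15, 21, 21, 28] = 0.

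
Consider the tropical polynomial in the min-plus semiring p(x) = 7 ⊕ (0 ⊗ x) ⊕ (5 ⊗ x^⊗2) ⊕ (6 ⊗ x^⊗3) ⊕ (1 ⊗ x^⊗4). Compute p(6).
p(6) = 6

A tropical monomial a ⊗ x^⊗i evaluates to a + i · x. Evaluating each term at x = 6:
  Term 0 contributes 7 + 0 · 6 = 7
  Term 1 contributes 0 + 1 · 6 = 6
  Term 2 contributes 5 + 2 · 6 = 17
  Term 3 contributes 6 + 3 · 6 = 24
  Term 4 contributes 1 + 4 · 6 = 25
p(6) = ⊕ of these = min[7, 6, 17, 24, 25] = 6.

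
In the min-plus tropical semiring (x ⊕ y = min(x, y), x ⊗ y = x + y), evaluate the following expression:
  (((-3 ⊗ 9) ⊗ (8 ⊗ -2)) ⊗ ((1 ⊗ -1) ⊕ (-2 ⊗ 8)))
(((-3 ⊗ 9) ⊗ (8 ⊗ -2)) ⊗ ((1 ⊗ -1) ⊕ (-2 ⊗ 8))) = 12

Expand innermost to outermost. Recall ⊕ takes the minimum of its arguments and ⊗ takes their sum. Working out the expression (((-3 ⊗ 9) ⊗ (8 ⊗ -2)) ⊗ ((1 ⊗ -1) ⊕ (-2 ⊗ 8))) gives 12.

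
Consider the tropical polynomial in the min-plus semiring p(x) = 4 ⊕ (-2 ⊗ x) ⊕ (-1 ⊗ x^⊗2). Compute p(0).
p(0) = -2

A tropical monomial a ⊗ x^⊗i evaluates to a + i · x. Evaluating each term at x = 0:
  Term 0 contributes 4 + 0 · 0 = 4
  Term 1 contributes -2 + 1 · 0 = -2
  Term 2 contributes -1 + 2 · 0 = -1
p(0) = ⊕ of these = min[4, -2, -1] = -2.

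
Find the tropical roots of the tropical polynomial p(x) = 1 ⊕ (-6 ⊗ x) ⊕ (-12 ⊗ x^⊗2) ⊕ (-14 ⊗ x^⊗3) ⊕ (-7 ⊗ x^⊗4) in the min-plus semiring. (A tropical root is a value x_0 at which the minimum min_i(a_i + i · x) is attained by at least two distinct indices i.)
Roots: {-7, 2, 6, 7}

Each tropical root is a break point of the lower envelope of the lines y = a_i + i · x (there are 5 lines, with slopes 0, 1, ..., 4). Only the lines that attain the minimum somewhere contribute to roots; other lines are dominated. Here the surviving (envelope) indices are i = 4, i = 3, i = 2, i = 1, i = 0.
Intersections between consecutive envelope lines give the roots: for adjacent envelope indices i < j the intersection is x = (a_i − a_j) / (j − i). Reading off the sorted break points: {-7, 2, 6, 7}.
Verification: at each break x_0, at least two indices attain the minimum of min_i(a_i + i · x_0).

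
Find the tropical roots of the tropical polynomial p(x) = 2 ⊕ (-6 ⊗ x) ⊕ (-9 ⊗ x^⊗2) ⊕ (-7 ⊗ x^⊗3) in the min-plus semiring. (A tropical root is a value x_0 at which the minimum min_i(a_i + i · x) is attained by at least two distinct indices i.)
Roots: {-2, 3, 8}

Each tropical root is a break point of the lower envelope of the lines y = a_i + i · x (there are 4 lines, with slopes 0, 1, ..., 3). Only the lines that attain the minimum somewhere contribute to roots; other lines are dominated. Here the surviving (envelope) indices are i = 3, i = 2, i = 1, i = 0.
Intersections between consecutive envelope lines give the roots: for adjacent envelope indices i < j the intersection is x = (a_i − a_j) / (j − i). Reading off the sorted break points: {-2, 3, 8}.
Verification: at each break x_0, at least two indices attain the minimum of min_i(a_i + i · x_0).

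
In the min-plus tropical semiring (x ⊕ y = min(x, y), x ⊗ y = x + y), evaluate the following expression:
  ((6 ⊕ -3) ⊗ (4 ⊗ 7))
((6 ⊕ -3) ⊗ (4 ⊗ 7)) = 8

Expand innermost to outermost. Recall ⊕ takes the minimum of its arguments and ⊗ takes their sum. Working out the expression ((6 ⊕ -3) ⊗ (4 ⊗ 7)) gives 8.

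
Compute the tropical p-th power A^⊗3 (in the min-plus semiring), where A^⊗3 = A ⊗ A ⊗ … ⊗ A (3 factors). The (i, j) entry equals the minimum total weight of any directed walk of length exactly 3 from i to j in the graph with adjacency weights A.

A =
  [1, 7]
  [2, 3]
A^⊗3 =
  [3, 9]
  [4, 9]

Each entry (A^⊗3)_ij equals the minimum over all length-3 walks i = v_0 → v_1 → … → v_3 = j of Σ_t A[v_t][v_{t+1}]. For example, for (i, j) = (0, 1) we minimise over 4 possible intermediate vertex sequences; the minimum is 9, attained along the walk 0 → 0 → 0 → 1.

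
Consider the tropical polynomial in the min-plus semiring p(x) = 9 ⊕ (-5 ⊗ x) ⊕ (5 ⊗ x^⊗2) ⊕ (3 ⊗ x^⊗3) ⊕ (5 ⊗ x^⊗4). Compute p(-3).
p(-3) = -8

A tropical monomial a ⊗ x^⊗i evaluates to a + i · x. Evaluating each term at x = -3:
  Term 0 contributes 9 + 0 · -3 = 9
  Term 1 contributes -5 + 1 · -3 = -8
  Term 2 contributes 5 + 2 · -3 = -1
  Term 3 contributes 3 + 3 · -3 = -6
  Term 4 contributes 5 + 4 · -3 = -7
p(-3) = ⊕ of these = min[9, -8, -1, -6, -7] = -8.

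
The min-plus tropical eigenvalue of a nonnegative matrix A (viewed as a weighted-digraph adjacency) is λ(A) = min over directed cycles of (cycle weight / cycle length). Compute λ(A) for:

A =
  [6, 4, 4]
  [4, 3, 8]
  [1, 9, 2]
λ(A) = 2

Enumerate directed cycles and compute their means (weight / length). Sample:
  cycle 0 → 0: weight = 6, length = 1, mean = 6/1 ≈ 6.000
  cycle 1 → 1: weight = 3, length = 1, mean = 3/1 ≈ 3.000
  cycle 2 → 2: weight = 2, length = 1, mean = 2/1 ≈ 2.000
  cycle 0 → 1 → 0: weight = 8, length = 2, mean = 8/2 ≈ 4.000
  cycle 0 → 2 → 0: weight = 5, length = 2, mean = 5/2 ≈ 2.500
  cycle 1 → 0 → 1: weight = 8, length = 2, mean = 8/2 ≈ 4.000
Minimum mean = 2.000, attained e.g. along the cycle 2 → 2 with weight 2 and length 1. So λ(A) = 2/1 = 2.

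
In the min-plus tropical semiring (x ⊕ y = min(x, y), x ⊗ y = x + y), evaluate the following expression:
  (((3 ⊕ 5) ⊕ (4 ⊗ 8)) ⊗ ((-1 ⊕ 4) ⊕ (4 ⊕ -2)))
(((3 ⊕ 5) ⊕ (4 ⊗ 8)) ⊗ ((-1 ⊕ 4) ⊕ (4 ⊕ -2))) = 1

Expand innermost to outermost. Recall ⊕ takes the minimum of its arguments and ⊗ takes their sum. Working out the expression (((3 ⊕ 5) ⊕ (4 ⊗ 8)) ⊗ ((-1 ⊕ 4) ⊕ (4 ⊕ -2))) gives 1.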